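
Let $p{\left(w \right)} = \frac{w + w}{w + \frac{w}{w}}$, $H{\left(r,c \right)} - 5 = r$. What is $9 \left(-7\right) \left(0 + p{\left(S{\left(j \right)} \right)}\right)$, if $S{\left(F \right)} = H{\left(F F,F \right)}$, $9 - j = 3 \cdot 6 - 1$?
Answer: $- \frac{621}{5} \approx -124.2$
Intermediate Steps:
$H{\left(r,c \right)} = 5 + r$
$j = -8$ ($j = 9 - \left(3 \cdot 6 - 1\right) = 9 - \left(18 - 1\right) = 9 - 17 = -8$)
$S{\left(F \right)} = 5 + F^{2}$ ($S{\left(F \right)} = 5 + F F = 5 + F^{2}$)
$p{\left(w \right)} = \frac{2 w}{1 + w}$ ($p{\left(w \right)} = \frac{2 w}{w + 1} = \frac{2 w}{1 + w}$)
$9 \left(-7\right) \left(0 + p{\left(S{\left(j \right)} \right)}\right) = 9 \left(-7\right) \left(0 + \frac{2 \left(5 + \left(-8\right)^{2}\right)}{1 + \left(5 + \left(-8\right)^{2}\right)}\right) = - 63 \left(0 + \frac{2 \left(5 + 64\right)}{1 + \left(5 + 64\right)}\right) = - 63 \left(0 + 2 \cdot 69 \frac{1}{1 + 69}\right) = - 63 \left(0 + 2 \cdot 69 \cdot \frac{1}{70}\right) = - 63 \left(0 + \frac{69}{35}\right) = \left(-63\right) \frac{69}{35} = - \frac{621}{5}$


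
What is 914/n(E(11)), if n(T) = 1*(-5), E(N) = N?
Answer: -914/5 ≈ -182.80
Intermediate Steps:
n(T) = -5
914/n(E(11)) = 914/(-5) = 914*(-⅕) = -914/5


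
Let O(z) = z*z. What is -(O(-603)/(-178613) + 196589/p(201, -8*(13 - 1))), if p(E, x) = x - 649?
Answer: 35384239762/133066685 ≈ 265.91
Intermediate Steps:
p(E, x) = -649 + x
O(z) = z²
-(O(-603)/(-178613) + 196589/p(201, -8*(13 - 1))) = -((-603)²/(-178613) + 196589/(-649 - 8*(13 - 1))) = -(363609*(-1/178613) + 196589/(-649 - 8*12)) = -(-363609/178613 + 196589/(-649 - 96)) = -(-363609/178613 + 196589/(-745)) = -(-363609/178613 + 196589*(-1/745)) = -(-363609/178613 - 196589/745) = -1*(-35384239762/133066685) = 35384239762/133066685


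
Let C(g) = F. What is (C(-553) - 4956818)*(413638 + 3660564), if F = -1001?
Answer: -20199156085438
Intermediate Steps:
C(g) = -1001
(C(-553) - 4956818)*(413638 + 3660564) = (-1001 - 4956818)*(413638 + 3660564) = -4957819*4074202 = -20199156085438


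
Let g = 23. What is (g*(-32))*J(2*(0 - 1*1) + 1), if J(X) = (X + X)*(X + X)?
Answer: -2944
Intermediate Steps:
J(X) = 4*X**2 (J(X) = (2*X)*(2*X) = 4*X**2)
(g*(-32))*J(2*(0 - 1*1) + 1) = (23*(-32))*(4*(2*(0 - 1*1) + 1)**2) = -2944*(2*(0 - 1) + 1)**2 = -2944*(2*(-1) + 1)**2 = -2944*(-2 + 1)**2 = -2944*(-1)**2 = -2944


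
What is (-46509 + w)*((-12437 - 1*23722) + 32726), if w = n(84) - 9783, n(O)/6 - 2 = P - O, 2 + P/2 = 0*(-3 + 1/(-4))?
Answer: 195021864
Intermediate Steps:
P = -4 (P = -4 + 2*(0*(-3 + 1/(-4))) = -4 + 2*(0*(-3 + 1*(-¼))) = -4 + 2*(0*(-3 - ¼)) = -4 + 2*(0*(-13/4)) = -4 + 2*0 = -4 + 0 = -4)
n(O) = -12 - 6*O (n(O) = 12 + 6*(-4 - O) = 12 + (-24 - 6*O) = -12 - 6*O)
w = -10299 (w = (-12 - 6*84) - 9783 = (-12 - 504) - 9783 = -516 - 9783 = -10299)
(-46509 + w)*((-12437 - 1*23722) + 32726) = (-46509 - 10299)*((-12437 - 1*23722) + 32726) = -56808*((-12437 - 23722) + 32726) = -56808*(-36159 + 32726) = -56808*(-3433) = 195021864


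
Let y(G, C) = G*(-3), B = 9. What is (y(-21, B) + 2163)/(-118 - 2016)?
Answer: -1113/1067 ≈ -1.0431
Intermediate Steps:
y(G, C) = -3*G
(y(-21, B) + 2163)/(-118 - 2016) = (-3*(-21) + 2163)/(-118 - 2016) = (63 + 2163)/(-2134) = 2226*(-1/2134) = -1113/1067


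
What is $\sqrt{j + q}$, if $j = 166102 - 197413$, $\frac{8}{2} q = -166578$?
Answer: $\frac{i \sqrt{291822}}{2} \approx 270.1 i$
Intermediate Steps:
$q = - \frac{83289}{2}$ ($q = \frac{1}{4} \left(-166578\right) = - \frac{83289}{2} \approx -41645.0$)
$j = -31311$ ($j = 166102 - 197413 = -31311$)
$\sqrt{j + q} = \sqrt{-31311 - \frac{83289}{2}} = \sqrt{- \frac{145911}{2}} = \frac{i \sqrt{291822}}{2}$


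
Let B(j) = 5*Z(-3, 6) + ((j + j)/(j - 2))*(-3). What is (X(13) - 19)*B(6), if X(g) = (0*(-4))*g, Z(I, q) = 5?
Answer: -304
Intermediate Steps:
X(g) = 0 (X(g) = 0*g = 0)
B(j) = 25 - 6*j/(-2 + j) (B(j) = 5*5 + ((j + j)/(j - 2))*(-3) = 25 + ((2*j)/(-2 + j))*(-3) = 25 + (2*j/(-2 + j))*(-3) = 25 - 6*j/(-2 + j))
(X(13) - 19)*B(6) = (0 - 19)*((-50 + 19*6)/(-2 + 6)) = -19*(-50 + 114)/4 = -19*64/4 = -19*16 = -304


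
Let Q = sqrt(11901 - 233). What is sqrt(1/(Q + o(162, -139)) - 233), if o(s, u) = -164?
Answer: sqrt(-76426 + 932*sqrt(2917))/(2*sqrt(82 - sqrt(2917))) ≈ 15.265*I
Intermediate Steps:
Q = 2*sqrt(2917) (Q = sqrt(11668) = 2*sqrt(2917) ≈ 108.02)
sqrt(1/(Q + o(162, -139)) - 233) = sqrt(1/(2*sqrt(2917) - 164) - 233) = sqrt(1/(-164 + 2*sqrt(2917)) - 233) = sqrt(-233 + 1/(-164 + 2*sqrt(2917)))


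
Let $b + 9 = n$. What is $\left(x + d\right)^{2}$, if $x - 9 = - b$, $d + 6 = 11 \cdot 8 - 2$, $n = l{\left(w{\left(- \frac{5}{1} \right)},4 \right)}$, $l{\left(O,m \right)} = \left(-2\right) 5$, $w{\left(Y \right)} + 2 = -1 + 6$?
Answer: $11664$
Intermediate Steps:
$w{\left(Y \right)} = 3$ ($w{\left(Y \right)} = -2 + \left(-1 + 6\right) = -2 + 5 = 3$)
$l{\left(O,m \right)} = -10$
$n = -10$
$d = 80$ ($d = -6 + \left(11 \cdot 8 - 2\right) = -6 + \left(88 - 2\right) = -6 + 86 = 80$)
$b = -19$ ($b = -9 - 10 = -19$)
$x = 28$ ($x = 9 - -19 = 9 + 19 = 28$)
$\left(x + d\right)^{2} = \left(28 + 80\right)^{2} = 108^{2} = 11664$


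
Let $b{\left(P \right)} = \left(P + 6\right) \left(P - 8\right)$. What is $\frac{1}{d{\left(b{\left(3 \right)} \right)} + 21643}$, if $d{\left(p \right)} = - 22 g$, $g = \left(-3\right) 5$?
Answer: $\frac{1}{21973} \approx 4.551 \cdot 10^{-5}$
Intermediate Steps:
$g = -15$
$b{\left(P \right)} = \left(-8 + P\right) \left(6 + P\right)$ ($b{\left(P \right)} = \left(6 + P\right) \left(-8 + P\right) = \left(-8 + P\right) \left(6 + P\right)$)
$d{\left(p \right)} = 330$ ($d{\left(p \right)} = \left(-22\right) \left(-15\right) = 330$)
$\frac{1}{d{\left(b{\left(3 \right)} \right)} + 21643} = \frac{1}{330 + 21643} = \frac{1}{21973}$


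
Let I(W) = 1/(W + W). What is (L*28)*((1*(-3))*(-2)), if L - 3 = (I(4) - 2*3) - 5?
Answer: -1323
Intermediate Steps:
I(W) = 1/(2*W)
L = -63/8 (L = 3 + (((½)/4 - 2*3) - 5) = 3 + (((½)*(¼) - 6) - 5) = 3 + ((⅛ - 6) - 5) = 3 + (-47/8 - 5) = 3 - 87/8 = -63/8 ≈ -7.8750)
(L*28)*((1*(-3))*(-2)) = (-63/8*28)*((1*(-3))*(-2)) = -(-1323)*(-2)/2 = -441/2*6 = -1323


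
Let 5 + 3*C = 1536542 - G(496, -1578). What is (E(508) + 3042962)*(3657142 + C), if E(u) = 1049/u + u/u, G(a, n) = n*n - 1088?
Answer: 15487582216540651/1524 ≈ 1.0162e+13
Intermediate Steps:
G(a, n) = -1088 + n**2 (G(a, n) = n**2 - 1088 = -1088 + n**2)
C = -952459/3 (C = -5/3 + (1536542 - (-1088 + (-1578)**2))/3 = -5/3 + (1536542 - (-1088 + 2490084))/3 = -5/3 + (1536542 - 1*2488996)/3 = -5/3 + (1536542 - 2488996)/3 = -5/3 + (1/3)*(-952454) = -5/3 - 952454/3 = -952459/3 ≈ -3.1749e+5)
E(u) = 1 + 1049/u (E(u) = 1049/u + 1 = 1 + 1049/u)
(E(508) + 3042962)*(3657142 + C) = ((1049 + 508)/508 + 3042962)*(3657142 - 952459/3) = ((1/508)*1557 + 3042962)*(10018967/3) = (1557/508 + 3042962)*(10018967/3) = (1545826253/508)*(10018967/3) = 15487582216540651/1524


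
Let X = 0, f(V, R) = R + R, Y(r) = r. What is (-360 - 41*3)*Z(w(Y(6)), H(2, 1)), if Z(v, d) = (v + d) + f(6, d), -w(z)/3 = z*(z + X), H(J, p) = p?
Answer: 50715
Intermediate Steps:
f(V, R) = 2*R
w(z) = -3*z² (w(z) = -3*z*(z + 0) = -3*z*z = -3*z²)
Z(v, d) = v + 3*d (Z(v, d) = (v + d) + 2*d = (d + v) + 2*d = v + 3*d)
(-360 - 41*3)*Z(w(Y(6)), H(2, 1)) = (-360 - 41*3)*(-3*6² + 3*1) = (-360 - 123)*(-3*36 + 3) = -483*(-108 + 3) = -483*(-105) = 50715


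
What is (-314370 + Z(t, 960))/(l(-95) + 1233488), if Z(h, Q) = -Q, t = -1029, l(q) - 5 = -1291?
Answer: -2285/8929 ≈ -0.25591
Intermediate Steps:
l(q) = -1286 (l(q) = 5 - 1291 = -1286)
(-314370 + Z(t, 960))/(l(-95) + 1233488) = (-314370 - 1*960)/(-1286 + 1233488) = (-314370 - 960)/1232202 = -315330*1/1232202 = -2285/8929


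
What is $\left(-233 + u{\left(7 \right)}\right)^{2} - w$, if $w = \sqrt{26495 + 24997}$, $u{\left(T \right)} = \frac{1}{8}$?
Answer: $\frac{3470769}{64} - 2 \sqrt{12873} \approx 54004.0$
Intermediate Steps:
$u{\left(T \right)} = \frac{1}{8}$
$w = 2 \sqrt{12873}$ ($w = \sqrt{51492} = 2 \sqrt{12873} \approx 226.92$)
$\left(-233 + u{\left(7 \right)}\right)^{2} - w = \left(-233 + \frac{1}{8}\right)^{2} - 2 \sqrt{12873} = \left(- \frac{1863}{8}\right)^{2} - 2 \sqrt{12873} = \frac{3470769}{64} - 2 \sqrt{12873}$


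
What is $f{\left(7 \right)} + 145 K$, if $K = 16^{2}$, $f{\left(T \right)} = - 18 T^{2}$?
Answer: $36238$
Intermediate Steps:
$K = 256$
$f{\left(7 \right)} + 145 K = - 18 \cdot 7^{2} + 145 \cdot 256 = \left(-18\right) 49 + 37120 = -882 + 37120 = 36238$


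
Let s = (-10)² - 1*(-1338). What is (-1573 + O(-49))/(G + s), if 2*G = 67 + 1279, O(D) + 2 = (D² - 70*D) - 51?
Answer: 4205/2111 ≈ 1.9919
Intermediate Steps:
O(D) = -53 + D² - 70*D (O(D) = -2 + ((D² - 70*D) - 51) = -2 + (-51 + D² - 70*D) = -53 + D² - 70*D)
G = 673 (G = (67 + 1279)/2 = (½)*1346 = 673)
s = 1438 (s = 100 + 1338 = 1438)
(-1573 + O(-49))/(G + s) = (-1573 + (-53 + (-49)² - 70*(-49)))/(673 + 1438) = (-1573 + (-53 + 2401 + 3430))/2111 = (-1573 + 5778)*(1/2111) = 4205*(1/2111) = 4205/2111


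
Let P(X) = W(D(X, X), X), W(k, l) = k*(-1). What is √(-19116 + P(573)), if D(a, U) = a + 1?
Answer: I*√19690 ≈ 140.32*I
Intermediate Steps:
D(a, U) = 1 + a
W(k, l) = -k
P(X) = -1 - X (P(X) = -(1 + X) = -1 - X)
√(-19116 + P(573)) = √(-19116 + (-1 - 1*573)) = √(-19116 + (-1 - 573)) = √(-19116 - 574) = √(-19690) = I*√19690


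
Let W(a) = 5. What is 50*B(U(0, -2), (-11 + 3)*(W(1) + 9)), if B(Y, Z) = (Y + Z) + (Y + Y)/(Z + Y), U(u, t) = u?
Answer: -5600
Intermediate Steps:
B(Y, Z) = Y + Z + 2*Y/(Y + Z) (B(Y, Z) = (Y + Z) + (2*Y)/(Y + Z) = (Y + Z) + 2*Y/(Y + Z) = Y + Z + 2*Y/(Y + Z))
50*B(U(0, -2), (-11 + 3)*(W(1) + 9)) = 50*((0² + ((-11 + 3)*(5 + 9))² + 2*0 + 2*0*((-11 + 3)*(5 + 9)))/(0 + (-11 + 3)*(5 + 9))) = 50*((0 + (-8*14)² + 0 + 2*0*(-8*14))/(0 - 8*14)) = 50*((0 + (-112)² + 0 + 2*0*(-112))/(0 - 112)) = 50*((0 + 12544 + 0 + 0)/(-112)) = 50*(-1/112*12544) = 50*(-112) = -5600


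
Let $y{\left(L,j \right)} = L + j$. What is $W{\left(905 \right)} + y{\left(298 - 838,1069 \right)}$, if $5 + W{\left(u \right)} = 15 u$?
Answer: $14099$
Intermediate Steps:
$W{\left(u \right)} = -5 + 15 u$
$W{\left(905 \right)} + y{\left(298 - 838,1069 \right)} = \left(-5 + 15 \cdot 905\right) + \left(\left(298 - 838\right) + 1069\right) = \left(-5 + 13575\right) + \left(\left(298 - 838\right) + 1069\right) = 13570 + \left(-540 + 1069\right) = 13570 + 529 = 14099$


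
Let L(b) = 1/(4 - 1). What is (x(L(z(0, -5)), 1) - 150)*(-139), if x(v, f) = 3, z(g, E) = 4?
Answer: 20433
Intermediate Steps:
L(b) = ⅓ (L(b) = 1/3 = ⅓)
(x(L(z(0, -5)), 1) - 150)*(-139) = (3 - 150)*(-139) = -147*(-139) = 20433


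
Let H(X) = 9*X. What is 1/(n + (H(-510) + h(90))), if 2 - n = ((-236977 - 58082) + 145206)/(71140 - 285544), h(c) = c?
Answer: -71468/321513015 ≈ -0.00022229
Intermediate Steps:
n = 92985/71468 (n = 2 - ((-236977 - 58082) + 145206)/(71140 - 285544) = 2 - (-295059 + 145206)/(-214404) = 2 - (-149853)*(-1)/214404 = 2 - 1*49951/71468 = 2 - 49951/71468 = 92985/71468 ≈ 1.3011)
1/(n + (H(-510) + h(90))) = 1/(92985/71468 + (9*(-510) + 90)) = 1/(92985/71468 + (-4590 + 90)) = 1/(92985/71468 - 4500) = 1/(-321513015/71468) = -71468/321513015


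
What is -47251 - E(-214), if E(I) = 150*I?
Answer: -15151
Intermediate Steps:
-47251 - E(-214) = -47251 - 150*(-214) = -47251 - 1*(-32100) = -47251 + 32100 = -15151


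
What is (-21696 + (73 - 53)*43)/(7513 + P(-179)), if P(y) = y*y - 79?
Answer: -20836/39475 ≈ -0.52783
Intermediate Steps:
P(y) = -79 + y² (P(y) = y² - 79 = -79 + y²)
(-21696 + (73 - 53)*43)/(7513 + P(-179)) = (-21696 + (73 - 53)*43)/(7513 + (-79 + (-179)²)) = (-21696 + 20*43)/(7513 + (-79 + 32041)) = (-21696 + 860)/(7513 + 31962) = -20836/39475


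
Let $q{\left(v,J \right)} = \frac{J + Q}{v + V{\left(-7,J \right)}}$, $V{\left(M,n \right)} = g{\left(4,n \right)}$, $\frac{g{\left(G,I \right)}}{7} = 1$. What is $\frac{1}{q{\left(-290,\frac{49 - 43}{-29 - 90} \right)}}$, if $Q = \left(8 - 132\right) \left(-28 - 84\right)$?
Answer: $- \frac{33677}{1652666} \approx -0.020377$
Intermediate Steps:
$Q = 13888$ ($Q = \left(-124\right) \left(-112\right) = 13888$)
$g{\left(G,I \right)} = 7$ ($g{\left(G,I \right)} = 7 \cdot 1 = 7$)
$V{\left(M,n \right)} = 7$
$q{\left(v,J \right)} = \frac{13888 + J}{7 + v}$ ($q{\left(v,J \right)} = \frac{J + 13888}{v + 7} = \frac{13888 + J}{7 + v}$)
$\frac{1}{q{\left(-290,\frac{49 - 43}{-29 - 90} \right)}} = \frac{1}{\frac{1}{7 - 290} \left(13888 + \frac{49 - 43}{-29 - 90}\right)} = \frac{1}{\frac{1}{-283} \left(13888 + \frac{6}{-119}\right)} = \frac{1}{\left(- \frac{1}{283}\right) \left(13888 + 6 \left(- \frac{1}{119}\right)\right)} = \frac{1}{\left(- \frac{1}{283}\right) \left(13888 - \frac{6}{119}\right)} = \frac{1}{\left(- \frac{1}{283}\right) \frac{1652666}{119}} = \frac{1}{- \frac{1652666}{33677}} = - \frac{33677}{1652666}$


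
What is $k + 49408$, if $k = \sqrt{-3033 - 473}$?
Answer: $49408 + i \sqrt{3506} \approx 49408.0 + 59.211 i$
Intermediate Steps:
$k = i \sqrt{3506}$ ($k = \sqrt{-3506} = i \sqrt{3506} \approx 59.211 i$)
$k + 49408 = i \sqrt{3506} + 49408 = 49408 + i \sqrt{3506}$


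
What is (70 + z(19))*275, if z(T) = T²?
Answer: 118525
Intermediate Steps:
(70 + z(19))*275 = (70 + 19²)*275 = (70 + 361)*275 = 431*275 = 118525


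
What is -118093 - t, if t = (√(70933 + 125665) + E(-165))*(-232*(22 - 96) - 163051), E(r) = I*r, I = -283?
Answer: 6811888592 + 145883*√196598 ≈ 6.8766e+9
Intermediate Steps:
E(r) = -283*r
t = -6812006685 - 145883*√196598 (t = (√(70933 + 125665) - 283*(-165))*(-232*(22 - 96) - 163051) = (√196598 + 46695)*(-232*(-74) - 163051) = (46695 + √196598)*(17168 - 163051) = (46695 + √196598)*(-145883) = -6812006685 - 145883*√196598 ≈ -6.8767e+9)
-118093 - t = -118093 - (-6812006685 - 145883*√196598) = -118093 + (6812006685 + 145883*√196598) = 6811888592 + 145883*√196598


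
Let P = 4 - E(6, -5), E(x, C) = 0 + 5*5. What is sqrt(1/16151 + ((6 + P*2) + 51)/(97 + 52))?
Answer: sqrt(583369048586)/2406499 ≈ 0.31738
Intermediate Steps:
E(x, C) = 25 (E(x, C) = 0 + 25 = 25)
P = -21 (P = 4 - 1*25 = 4 - 25 = -21)
sqrt(1/16151 + ((6 + P*2) + 51)/(97 + 52)) = sqrt(1/16151 + ((6 - 21*2) + 51)/(97 + 52)) = sqrt(1/16151 + ((6 - 42) + 51)/149) = sqrt(1/16151 + (-36 + 51)*(1/149)) = sqrt(1/16151 + 15*(1/149)) = sqrt(1/16151 + 15/149) = sqrt(242414/2406499) = sqrt(583369048586)/2406499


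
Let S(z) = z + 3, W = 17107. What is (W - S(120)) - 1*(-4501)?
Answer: 21485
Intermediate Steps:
S(z) = 3 + z
(W - S(120)) - 1*(-4501) = (17107 - (3 + 120)) - 1*(-4501) = (17107 - 1*123) + 4501 = (17107 - 123) + 4501 = 16984 + 4501 = 21485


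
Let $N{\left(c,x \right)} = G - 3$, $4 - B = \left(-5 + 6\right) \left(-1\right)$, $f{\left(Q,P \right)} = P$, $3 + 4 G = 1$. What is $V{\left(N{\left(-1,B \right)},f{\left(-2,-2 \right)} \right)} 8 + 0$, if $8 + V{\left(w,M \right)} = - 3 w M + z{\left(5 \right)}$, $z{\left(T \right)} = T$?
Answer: $-192$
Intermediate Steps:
$G = - \frac{1}{2}$ ($G = - \frac{3}{4} + \frac{1}{4} \cdot 1 = - \frac{3}{4} + \frac{1}{4} = - \frac{1}{2} \approx -0.5$)
$B = 5$ ($B = 4 - \left(-5 + 6\right) \left(-1\right) = 4 - 1 \left(-1\right) = 4 - -1 = 4 + 1 = 5$)
$N{\left(c,x \right)} = - \frac{7}{2}$ ($N{\left(c,x \right)} = - \frac{1}{2} - 3 = - \frac{7}{2}$)
$V{\left(w,M \right)} = -3 - 3 M w$ ($V{\left(w,M \right)} = -8 + \left(- 3 w M + 5\right) = -8 - \left(-5 + 3 M w\right) = -3 - 3 M w$)
$V{\left(N{\left(-1,B \right)},f{\left(-2,-2 \right)} \right)} 8 + 0 = \left(-3 - \left(-6\right) \left(- \frac{7}{2}\right)\right) 8 + 0 = \left(-3 - 21\right) 8 + 0 = \left(-24\right) 8 + 0 = -192 + 0 = -192$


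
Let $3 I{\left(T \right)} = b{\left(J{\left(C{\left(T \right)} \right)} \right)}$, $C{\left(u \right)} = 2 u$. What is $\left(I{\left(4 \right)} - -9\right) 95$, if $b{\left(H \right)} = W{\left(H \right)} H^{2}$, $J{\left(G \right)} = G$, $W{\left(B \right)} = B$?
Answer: $\frac{51205}{3} \approx 17068.0$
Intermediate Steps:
$b{\left(H \right)} = H^{3}$ ($b{\left(H \right)} = H H^{2} = H^{3}$)
$I{\left(T \right)} = \frac{8 T^{3}}{3}$ ($I{\left(T \right)} = \frac{\left(2 T\right)^{3}}{3} = \frac{8 T^{3}}{3}$)
$\left(I{\left(4 \right)} - -9\right) 95 = \left(\frac{8 \cdot 4^{3}}{3} - -9\right) 95 = \left(\frac{8}{3} \cdot 64 + \left(-9 + 18\right)\right) 95 = \left(\frac{512}{3} + 9\right) 95 = \frac{539}{3} \cdot 95 = \frac{51205}{3}$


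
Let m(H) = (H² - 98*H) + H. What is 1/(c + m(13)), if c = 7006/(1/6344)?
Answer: 1/44444972 ≈ 2.2500e-8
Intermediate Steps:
m(H) = H² - 97*H
c = 44446064 (c = 7006/(1/6344) = 7006*6344 = 44446064)
1/(c + m(13)) = 1/(44446064 + 13*(-97 + 13)) = 1/(44446064 + 13*(-84)) = 1/(44446064 - 1092) = 1/44444972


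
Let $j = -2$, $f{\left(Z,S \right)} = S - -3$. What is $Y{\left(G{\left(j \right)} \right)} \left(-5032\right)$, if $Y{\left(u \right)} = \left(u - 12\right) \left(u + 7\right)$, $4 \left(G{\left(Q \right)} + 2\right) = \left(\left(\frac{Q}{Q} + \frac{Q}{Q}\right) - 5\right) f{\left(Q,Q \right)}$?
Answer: $\frac{630887}{2} \approx 3.1544 \cdot 10^{5}$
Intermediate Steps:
$f{\left(Z,S \right)} = 3 + S$ ($f{\left(Z,S \right)} = S + 3 = 3 + S$)
$G{\left(Q \right)} = - \frac{17}{4} - \frac{3 Q}{4}$ ($G{\left(Q \right)} = -2 + \frac{\left(\left(\frac{Q}{Q} + \frac{Q}{Q}\right) - 5\right) \left(3 + Q\right)}{4} = -2 + \frac{\left(\left(1 + 1\right) - 5\right) \left(3 + Q\right)}{4} = -2 + \frac{\left(2 - 5\right) \left(3 + Q\right)}{4} = -2 + \frac{\left(-3\right) \left(3 + Q\right)}{4} = -2 + \frac{-9 - 3 Q}{4} = -2 - \left(\frac{9}{4} + \frac{3 Q}{4}\right) = - \frac{17}{4} - \frac{3 Q}{4}$)
$Y{\left(u \right)} = \left(-12 + u\right) \left(7 + u\right)$
$Y{\left(G{\left(j \right)} \right)} \left(-5032\right) = \left(-84 + \left(- \frac{17}{4} - - \frac{3}{2}\right)^{2} - 5 \left(- \frac{17}{4} - - \frac{3}{2}\right)\right) \left(-5032\right) = \left(-84 + \left(- \frac{17}{4} + \frac{3}{2}\right)^{2} - 5 \left(- \frac{17}{4} + \frac{3}{2}\right)\right) \left(-5032\right) = \left(-84 + \left(- \frac{11}{4}\right)^{2} - - \frac{55}{4}\right) \left(-5032\right) = \left(-84 + \frac{121}{16} + \frac{55}{4}\right) \left(-5032\right) = \left(- \frac{1003}{16}\right) \left(-5032\right) = \frac{630887}{2}$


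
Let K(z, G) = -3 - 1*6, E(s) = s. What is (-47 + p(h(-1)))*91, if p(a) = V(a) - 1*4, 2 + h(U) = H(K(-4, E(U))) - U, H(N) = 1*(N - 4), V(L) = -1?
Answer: -4732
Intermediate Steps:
K(z, G) = -9 (K(z, G) = -3 - 6 = -9)
H(N) = -4 + N (H(N) = 1*(-4 + N) = -4 + N)
h(U) = -15 - U (h(U) = -2 + ((-4 - 9) - U) = -2 + (-13 - U) = -15 - U)
p(a) = -5 (p(a) = -1 - 1*4 = -1 - 4 = -5)
(-47 + p(h(-1)))*91 = (-47 - 5)*91 = -52*91 = -4732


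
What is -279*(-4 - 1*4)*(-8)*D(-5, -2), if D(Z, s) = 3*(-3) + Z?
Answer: 249984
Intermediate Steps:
D(Z, s) = -9 + Z
-279*(-4 - 1*4)*(-8)*D(-5, -2) = -279*(-4 - 1*4)*(-8)*(-9 - 5) = -279*(-4 - 4)*(-8)*(-14) = -279*(-8*(-8))*(-14) = -17856*(-14) = -279*(-896) = 249984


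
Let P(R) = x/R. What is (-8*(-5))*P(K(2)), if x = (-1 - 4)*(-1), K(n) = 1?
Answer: 200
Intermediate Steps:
x = 5 (x = -5*(-1) = 5)
P(R) = 5/R
(-8*(-5))*P(K(2)) = (-8*(-5))*(5/1) = 40*(5*1) = 40*5 = 200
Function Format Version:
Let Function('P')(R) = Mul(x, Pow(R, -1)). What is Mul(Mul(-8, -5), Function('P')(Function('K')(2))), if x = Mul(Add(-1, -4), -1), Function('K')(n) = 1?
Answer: 200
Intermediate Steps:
x = 5 (x = Mul(-5, -1) = 5)
Function('P')(R) = Mul(5, Pow(R, -1))
Mul(Mul(-8, -5), Function('P')(Function('K')(2))) = Mul(Mul(-8, -5), Mul(5, Pow(1, -1))) = Mul(40, Mul(5, 1)) = Mul(40, 5) = 200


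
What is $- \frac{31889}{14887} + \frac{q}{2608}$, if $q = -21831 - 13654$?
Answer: $- \frac{611431707}{38825296} \approx -15.748$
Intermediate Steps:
$q = -35485$ ($q = -21831 - 13654 = -35485$)
$- \frac{31889}{14887} + \frac{q}{2608} = - \frac{31889}{14887} - \frac{35485}{2608} = - \frac{611431707}{38825296}$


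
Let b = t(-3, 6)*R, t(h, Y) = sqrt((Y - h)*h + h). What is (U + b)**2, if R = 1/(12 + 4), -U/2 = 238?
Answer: (7616 - I*sqrt(30))**2/256 ≈ 2.2658e+5 - 325.9*I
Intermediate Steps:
U = -476 (U = -2*238 = -476)
t(h, Y) = sqrt(h + h*(Y - h)) (t(h, Y) = sqrt(h*(Y - h) + h) = sqrt(h + h*(Y - h)))
R = 1/16 ≈ 0.062500
b = I*sqrt(30)/16 (b = sqrt(-3*(1 + 6 - 1*(-3)))*(1/16) = sqrt(-3*(1 + 6 + 3))*(1/16) = sqrt(-3*10)*(1/16) = sqrt(-30)*(1/16) = (I*sqrt(30))*(1/16) = I*sqrt(30)/16 ≈ 0.34233*I)
(U + b)**2 = (-476 + I*sqrt(30)/16)**2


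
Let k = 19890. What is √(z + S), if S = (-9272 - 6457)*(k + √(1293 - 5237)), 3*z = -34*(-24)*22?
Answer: √(-312843826 - 31458*I*√986) ≈ 27.9 - 17687.0*I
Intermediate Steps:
z = 5984 (z = (-34*(-24)*22)/3 = (816*22)/3 = (⅓)*17952 = 5984)
S = -312849810 - 31458*I*√986 (S = (-9272 - 6457)*(19890 + √(1293 - 5237)) = -15729*(19890 + √(-3944)) = -15729*(19890 + 2*I*√986) = -312849810 - 31458*I*√986 ≈ -3.1285e+8 - 9.878e+5*I)
√(z + S) = √(5984 + (-312849810 - 31458*I*√986)) = √(-312843826 - 31458*I*√986)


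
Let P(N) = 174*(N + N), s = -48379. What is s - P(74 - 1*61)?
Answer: -52903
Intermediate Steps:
P(N) = 348*N (P(N) = 174*(2*N) = 348*N)
s - P(74 - 1*61) = -48379 - 348*(74 - 1*61) = -48379 - 348*(74 - 61) = -48379 - 348*13 = -48379 - 1*4524 = -48379 - 4524 = -52903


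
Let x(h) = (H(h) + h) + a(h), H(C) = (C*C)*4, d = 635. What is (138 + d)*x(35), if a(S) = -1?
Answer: 3813982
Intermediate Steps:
H(C) = 4*C² (H(C) = C²*4 = 4*C²)
x(h) = -1 + h + 4*h² (x(h) = (4*h² + h) - 1 = (h + 4*h²) - 1 = -1 + h + 4*h²)
(138 + d)*x(35) = (138 + 635)*(-1 + 35 + 4*35²) = 773*(-1 + 35 + 4*1225) = 773*(-1 + 35 + 4900) = 773*4934 = 3813982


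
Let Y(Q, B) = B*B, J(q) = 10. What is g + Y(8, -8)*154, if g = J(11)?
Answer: 9866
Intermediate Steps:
Y(Q, B) = B**2
g = 10
g + Y(8, -8)*154 = 10 + (-8)**2*154 = 10 + 64*154 = 10 + 9856 = 9866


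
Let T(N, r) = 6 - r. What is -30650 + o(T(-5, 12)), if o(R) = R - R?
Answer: -30650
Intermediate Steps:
o(R) = 0
-30650 + o(T(-5, 12)) = -30650 + 0 = -30650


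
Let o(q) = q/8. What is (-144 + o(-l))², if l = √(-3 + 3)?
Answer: 20736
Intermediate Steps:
l = 0 (l = √0 = 0)
o(q) = q/8 (o(q) = q*(⅛) = q/8)
(-144 + o(-l))² = (-144 + (-1*0)/8)² = (-144 + (⅛)*0)² = (-144 + 0)² = (-144)² = 20736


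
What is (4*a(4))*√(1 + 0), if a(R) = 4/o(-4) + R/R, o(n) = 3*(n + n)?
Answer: 10/3 ≈ 3.3333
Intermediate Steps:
o(n) = 6*n (o(n) = 3*(2*n) = 6*n)
a(R) = ⅚ (a(R) = 4/((6*(-4))) + R/R = 4/(-24) + 1 = 4*(-1/24) + 1 = -⅙ + 1 = ⅚)
(4*a(4))*√(1 + 0) = (4*(⅚))*√(1 + 0) = 10*√1/3 = (10/3)*1 = 10/3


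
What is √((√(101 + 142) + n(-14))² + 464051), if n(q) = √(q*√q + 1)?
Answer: √(464051 + (√(1 - 14*I*√14) + 9*√3)²) ≈ 681.51 - 0.154*I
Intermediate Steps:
n(q) = √(1 + q^(3/2)) (n(q) = √(q^(3/2) + 1) = √(1 + q^(3/2)))
√((√(101 + 142) + n(-14))² + 464051) = √((√(101 + 142) + √(1 + (-14)^(3/2)))² + 464051) = √((√243 + √(1 - 14*I*√14))² + 464051) = √((9*√3 + √(1 - 14*I*√14))² + 464051) = √((√(1 - 14*I*√14) + 9*√3)² + 464051) = √(464051 + (√(1 - 14*I*√14) + 9*√3)²)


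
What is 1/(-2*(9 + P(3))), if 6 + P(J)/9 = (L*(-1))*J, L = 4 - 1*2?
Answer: 1/198 ≈ 0.0050505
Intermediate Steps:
L = 2 (L = 4 - 2 = 2)
P(J) = -54 - 18*J (P(J) = -54 + 9*((2*(-1))*J) = -54 + 9*(-2*J) = -54 - 18*J)
1/(-2*(9 + P(3))) = 1/(-2*(9 + (-54 - 18*3))) = 1/(-2*(9 + (-54 - 54))) = 1/(-2*(9 - 108)) = 1/(-2*(-99)) = 1/198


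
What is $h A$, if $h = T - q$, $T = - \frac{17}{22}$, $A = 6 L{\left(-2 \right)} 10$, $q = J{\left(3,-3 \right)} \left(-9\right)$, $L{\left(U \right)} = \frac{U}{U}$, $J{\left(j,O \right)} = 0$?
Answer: $- \frac{510}{11} \approx -46.364$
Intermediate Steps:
$L{\left(U \right)} = 1$
$q = 0$ ($q = 0 \left(-9\right) = 0$)
$A = 60$ ($A = 6 \cdot 1 \cdot 10 = 6 \cdot 10 = 60$)
$T = - \frac{17}{22}$ ($T = \left(-17\right) \frac{1}{22} = - \frac{17}{22} \approx -0.77273$)
$h = - \frac{17}{22}$ ($h = - \frac{17}{22} - 0 = - \frac{17}{22} + 0 = - \frac{17}{22} \approx -0.77273$)
$h A = \left(- \frac{17}{22}\right) 60 = - \frac{510}{11}$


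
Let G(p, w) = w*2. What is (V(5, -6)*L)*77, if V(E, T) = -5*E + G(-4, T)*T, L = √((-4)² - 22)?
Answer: 3619*I*√6 ≈ 8864.7*I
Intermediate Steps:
G(p, w) = 2*w
L = I*√6 (L = √(16 - 22) = √(-6) = I*√6 ≈ 2.4495*I)
V(E, T) = -5*E + 2*T² (V(E, T) = -5*E + (2*T)*T = -5*E + 2*T²)
(V(5, -6)*L)*77 = ((-5*5 + 2*(-6)²)*(I*√6))*77 = ((-25 + 2*36)*(I*√6))*77 = ((-25 + 72)*(I*√6))*77 = (47*(I*√6))*77 = (47*I*√6)*77 = 3619*I*√6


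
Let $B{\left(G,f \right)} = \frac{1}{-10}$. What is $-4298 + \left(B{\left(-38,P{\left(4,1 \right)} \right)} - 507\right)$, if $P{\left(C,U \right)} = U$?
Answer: $- \frac{48051}{10} \approx -4805.1$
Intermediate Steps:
$B{\left(G,f \right)} = - \frac{1}{10}$
$-4298 + \left(B{\left(-38,P{\left(4,1 \right)} \right)} - 507\right) = -4298 - \frac{5071}{10} = - \frac{48051}{10}$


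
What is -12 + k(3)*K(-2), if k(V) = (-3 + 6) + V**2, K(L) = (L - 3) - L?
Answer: -48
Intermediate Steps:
K(L) = -3 (K(L) = (-3 + L) - L = -3)
k(V) = 3 + V**2
-12 + k(3)*K(-2) = -12 + (3 + 3**2)*(-3) = -12 + (3 + 9)*(-3) = -12 + 12*(-3) = -12 - 36 = -48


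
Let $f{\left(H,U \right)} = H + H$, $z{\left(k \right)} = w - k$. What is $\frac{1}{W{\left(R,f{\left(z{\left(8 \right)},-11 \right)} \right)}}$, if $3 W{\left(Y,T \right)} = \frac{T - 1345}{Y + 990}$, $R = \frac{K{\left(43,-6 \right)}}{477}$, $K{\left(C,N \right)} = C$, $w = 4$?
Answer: $- \frac{472273}{215127} \approx -2.1953$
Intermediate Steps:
$z{\left(k \right)} = 4 - k$
$f{\left(H,U \right)} = 2 H$
$R = \frac{43}{477} \approx 0.090147$
$W{\left(Y,T \right)} = \frac{-1345 + T}{3 \left(990 + Y\right)}$ ($W{\left(Y,T \right)} = \frac{\left(T - 1345\right) \frac{1}{Y + 990}}{3} = \frac{\left(-1345 + T\right) \frac{1}{990 + Y}}{3} = \frac{\frac{1}{990 + Y} \left(-1345 + T\right)}{3} = \frac{-1345 + T}{3 \left(990 + Y\right)}$)
$\frac{1}{W{\left(R,f{\left(z{\left(8 \right)},-11 \right)} \right)}} = \frac{1}{\frac{1}{3} \frac{1}{990 + \frac{43}{477}} \left(-1345 + 2 \left(4 - 8\right)\right)} = \frac{1}{\frac{1}{3} \frac{1}{\frac{472273}{477}} \left(-1345 + 2 \left(4 - 8\right)\right)} = \frac{1}{\frac{1}{3} \cdot \frac{477}{472273} \left(-1345 + 2 \left(-4\right)\right)} = \frac{1}{\frac{1}{3} \cdot \frac{477}{472273} \left(-1345 - 8\right)} = \frac{1}{\frac{1}{3} \cdot \frac{477}{472273} \left(-1353\right)} = \frac{1}{- \frac{215127}{472273}} = - \frac{472273}{215127}$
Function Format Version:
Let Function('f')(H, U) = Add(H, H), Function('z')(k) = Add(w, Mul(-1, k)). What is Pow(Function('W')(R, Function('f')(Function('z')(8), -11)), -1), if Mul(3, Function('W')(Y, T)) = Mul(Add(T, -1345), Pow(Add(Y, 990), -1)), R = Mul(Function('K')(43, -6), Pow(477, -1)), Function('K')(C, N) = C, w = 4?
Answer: Rational(-472273, 215127) ≈ -2.1953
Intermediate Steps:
Function('z')(k) = Add(4, Mul(-1, k))
Function('f')(H, U) = Mul(2, H)
R = Rational(43, 477) (R = Mul(43, Pow(477, -1)) = Mul(43, Rational(1, 477)) = Rational(43, 477) ≈ 0.090147)
Function('W')(Y, T) = Mul(Rational(1, 3), Pow(Add(990, Y), -1), Add(-1345, T)) (Function('W')(Y, T) = Mul(Rational(1, 3), Mul(Add(T, -1345), Pow(Add(Y, 990), -1))) = Mul(Rational(1, 3), Mul(Add(-1345, T), Pow(Add(990, Y), -1))) = Mul(Rational(1, 3), Mul(Pow(Add(990, Y), -1), Add(-1345, T))) = Mul(Rational(1, 3), Pow(Add(990, Y), -1), Add(-1345, T)))
Pow(Function('W')(R, Function('f')(Function('z')(8), -11)), -1) = Pow(Mul(Rational(1, 3), Pow(Add(990, Rational(43, 477)), -1), Add(-1345, Mul(2, Add(4, Mul(-1, 8))))), -1) = Pow(Mul(Rational(1, 3), Pow(Rational(472273, 477), -1), Add(-1345, Mul(2, Add(4, -8)))), -1) = Pow(Mul(Rational(1, 3), Rational(477, 472273), Add(-1345, Mul(2, -4))), -1) = Pow(Mul(Rational(1, 3), Rational(477, 472273), Add(-1345, -8)), -1) = Pow(Mul(Rational(1, 3), Rational(477, 472273), -1353), -1) = Pow(Rational(-215127, 472273), -1) = Rational(-472273, 215127)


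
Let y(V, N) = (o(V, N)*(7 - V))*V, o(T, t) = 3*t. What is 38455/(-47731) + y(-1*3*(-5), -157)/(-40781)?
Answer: -4265989475/1946517911 ≈ -2.1916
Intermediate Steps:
y(V, N) = 3*N*V*(7 - V) (y(V, N) = ((3*N)*(7 - V))*V = (3*N*(7 - V))*V = 3*N*V*(7 - V))
38455/(-47731) + y(-1*3*(-5), -157)/(-40781) = 38455/(-47731) + (3*(-157)*(-1*3*(-5))*(7 - (-1*3)*(-5)))/(-40781) = 38455*(-1/47731) + (3*(-157)*(-3*(-5))*(7 - (-3)*(-5)))*(-1/40781) = -38455/47731 + (3*(-157)*15*(7 - 1*15))*(-1/40781) = -38455/47731 + (3*(-157)*15*(7 - 15))*(-1/40781) = -38455/47731 + (3*(-157)*15*(-8))*(-1/40781) = -38455/47731 + 56520*(-1/40781) = -38455/47731 - 56520/40781 = -4265989475/1946517911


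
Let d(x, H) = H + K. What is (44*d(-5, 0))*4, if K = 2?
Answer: 352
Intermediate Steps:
d(x, H) = 2 + H (d(x, H) = H + 2 = 2 + H)
(44*d(-5, 0))*4 = (44*(2 + 0))*4 = (44*2)*4 = 88*4 = 352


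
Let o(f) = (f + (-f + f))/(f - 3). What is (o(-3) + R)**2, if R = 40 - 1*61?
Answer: 1681/4 ≈ 420.25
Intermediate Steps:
o(f) = f/(-3 + f) (o(f) = (f + 0)/(-3 + f) = f/(-3 + f))
R = -21 (R = 40 - 61 = -21)
(o(-3) + R)**2 = (-3/(-3 - 3) - 21)**2 = (-3/(-6) - 21)**2 = (-3*(-1/6) - 21)**2 = (1/2 - 21)**2 = (-41/2)**2 = 1681/4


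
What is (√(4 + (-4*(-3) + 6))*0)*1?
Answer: 0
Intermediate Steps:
(√(4 + (-4*(-3) + 6))*0)*1 = (√(4 + (12 + 6))*0)*1 = (√(4 + 18)*0)*1 = (√22*0)*1 = 0*1 = 0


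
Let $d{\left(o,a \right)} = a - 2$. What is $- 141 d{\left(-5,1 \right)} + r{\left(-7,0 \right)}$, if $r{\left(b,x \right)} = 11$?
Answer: $152$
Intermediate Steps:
$d{\left(o,a \right)} = -2 + a$ ($d{\left(o,a \right)} = a - 2 = -2 + a$)
$- 141 d{\left(-5,1 \right)} + r{\left(-7,0 \right)} = - 141 \left(-2 + 1\right) + 11 = \left(-141\right) \left(-1\right) + 11 = 141 + 11 = 152$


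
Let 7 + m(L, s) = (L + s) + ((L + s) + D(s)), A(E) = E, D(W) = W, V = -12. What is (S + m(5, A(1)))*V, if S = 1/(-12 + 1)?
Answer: -780/11 ≈ -70.909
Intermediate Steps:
S = -1/11 (S = 1/(-11) = -1/11 ≈ -0.090909)
m(L, s) = -7 + 2*L + 3*s (m(L, s) = -7 + ((L + s) + ((L + s) + s)) = -7 + ((L + s) + (L + 2*s)) = -7 + (2*L + 3*s) = -7 + 2*L + 3*s)
(S + m(5, A(1)))*V = (-1/11 + (-7 + 2*5 + 3*1))*(-12) = (-1/11 + (-7 + 10 + 3))*(-12) = (-1/11 + 6)*(-12) = (65/11)*(-12) = -780/11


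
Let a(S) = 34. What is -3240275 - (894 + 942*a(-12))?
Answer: -3273197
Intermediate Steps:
-3240275 - (894 + 942*a(-12)) = -3240275 - (894 + 942*34) = -3240275 - (894 + 32028) = -3240275 - 1*32922 = -3240275 - 32922 = -3273197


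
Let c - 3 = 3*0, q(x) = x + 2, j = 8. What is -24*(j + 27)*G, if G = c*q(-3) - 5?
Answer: 6720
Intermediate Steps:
q(x) = 2 + x
c = 3 (c = 3 + 3*0 = 3 + 0 = 3)
G = -8 (G = 3*(2 - 3) - 5 = 3*(-1) - 5 = -3 - 5 = -8)
-24*(j + 27)*G = -24*(8 + 27)*(-8) = -840*(-8) = -24*(-280) = 6720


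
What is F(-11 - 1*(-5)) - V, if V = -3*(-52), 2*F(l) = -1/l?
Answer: -1871/12 ≈ -155.92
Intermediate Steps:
F(l) = -1/(2*l) (F(l) = (-1/l)/2 = -1/(2*l))
V = 156
F(-11 - 1*(-5)) - V = -1/(2*(-11 - 1*(-5))) - 1*156 = -1/(2*(-11 + 5)) - 156 = -½/(-6) - 156 = -½*(-⅙) - 156 = 1/12 - 156 = -1871/12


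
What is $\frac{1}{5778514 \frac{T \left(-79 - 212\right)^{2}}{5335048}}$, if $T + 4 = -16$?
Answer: $- \frac{666881}{1223325860085} \approx -5.4514 \cdot 10^{-7}$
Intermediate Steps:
$T = -20$ ($T = -4 - 16 = -20$)
$\frac{1}{5778514 \frac{T \left(-79 - 212\right)^{2}}{5335048}} = \frac{1}{5778514 \frac{\left(-20\right) \left(-79 - 212\right)^{2}}{5335048}} = \frac{1}{5778514 - 20 \left(-291\right)^{2} \cdot \frac{1}{5335048}} = \frac{1}{5778514 \left(-20\right) 84681 \cdot \frac{1}{5335048}} = \frac{1}{5778514 \left(\left(-1693620\right) \frac{1}{5335048}\right)} = \frac{1}{5778514 \left(- \frac{423405}{1333762}\right)} = \frac{1}{5778514} \left(- \frac{1333762}{423405}\right) = - \frac{666881}{1223325860085}$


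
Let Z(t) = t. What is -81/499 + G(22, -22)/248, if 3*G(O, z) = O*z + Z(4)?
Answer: -12491/15469 ≈ -0.80749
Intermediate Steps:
G(O, z) = 4/3 + O*z/3 (G(O, z) = (O*z + 4)/3 = (4 + O*z)/3 = 4/3 + O*z/3)
-81/499 + G(22, -22)/248 = -81/499 + (4/3 + (⅓)*22*(-22))/248 = -81*1/499 + (4/3 - 484/3)*(1/248) = -81/499 - 160*1/248 = -81/499 - 20/31 = -12491/15469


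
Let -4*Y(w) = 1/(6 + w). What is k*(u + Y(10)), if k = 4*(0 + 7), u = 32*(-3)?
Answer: -43015/16 ≈ -2688.4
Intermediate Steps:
u = -96
Y(w) = -1/(4*(6 + w))
k = 28 (k = 4*7 = 28)
k*(u + Y(10)) = 28*(-96 - 1/(24 + 4*10)) = 28*(-96 - 1/(24 + 40)) = 28*(-96 - 1/64) = 28*(-6145/64) = -43015/16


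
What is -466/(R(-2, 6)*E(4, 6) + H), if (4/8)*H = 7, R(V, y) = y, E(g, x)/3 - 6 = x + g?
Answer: -233/151 ≈ -1.5430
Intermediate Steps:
E(g, x) = 18 + 3*g + 3*x (E(g, x) = 18 + 3*(x + g) = 18 + 3*(g + x) = 18 + (3*g + 3*x) = 18 + 3*g + 3*x)
H = 14 (H = 2*7 = 14)
-466/(R(-2, 6)*E(4, 6) + H) = -466/(6*(18 + 3*4 + 3*6) + 14) = -466/(6*(18 + 12 + 18) + 14) = -466/(6*48 + 14) = -466/(288 + 14) = -466/302 = -466*1/302 = -233/151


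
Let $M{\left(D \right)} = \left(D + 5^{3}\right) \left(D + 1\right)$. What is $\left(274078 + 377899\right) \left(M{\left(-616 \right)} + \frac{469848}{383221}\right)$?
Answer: $\frac{75446647466296401}{383221} \approx 1.9688 \cdot 10^{11}$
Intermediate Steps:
$M{\left(D \right)} = \left(1 + D\right) \left(125 + D\right)$ ($M{\left(D \right)} = \left(D + 125\right) \left(1 + D\right) = \left(125 + D\right) \left(1 + D\right) = \left(1 + D\right) \left(125 + D\right)$)
$\left(274078 + 377899\right) \left(M{\left(-616 \right)} + \frac{469848}{383221}\right) = \left(274078 + 377899\right) \left(\left(125 + \left(-616\right)^{2} + 126 \left(-616\right)\right) + \frac{469848}{383221}\right) = 651977 \left(\left(125 + 379456 - 77616\right) + 469848 \cdot \frac{1}{383221}\right) = 651977 \left(301965 + \frac{469848}{383221}\right) = 651977 \cdot \frac{115719799113}{383221} = \frac{75446647466296401}{383221}$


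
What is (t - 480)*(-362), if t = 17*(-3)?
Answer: 192222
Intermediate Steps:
t = -51
(t - 480)*(-362) = (-51 - 480)*(-362) = -531*(-362) = 192222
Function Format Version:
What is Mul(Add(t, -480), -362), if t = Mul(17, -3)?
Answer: 192222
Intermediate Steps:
t = -51
Mul(Add(t, -480), -362) = Mul(Add(-51, -480), -362) = Mul(-531, -362) = 192222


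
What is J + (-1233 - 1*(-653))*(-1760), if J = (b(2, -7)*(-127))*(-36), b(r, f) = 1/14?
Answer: 7147886/7 ≈ 1.0211e+6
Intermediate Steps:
b(r, f) = 1/14
J = 2286/7 (J = ((1/14)*(-127))*(-36) = -127/14*(-36) = 2286/7 ≈ 326.57)
J + (-1233 - 1*(-653))*(-1760) = 2286/7 + (-1233 - 1*(-653))*(-1760) = 2286/7 + (-1233 + 653)*(-1760) = 2286/7 - 580*(-1760) = 2286/7 + 1020800 = 7147886/7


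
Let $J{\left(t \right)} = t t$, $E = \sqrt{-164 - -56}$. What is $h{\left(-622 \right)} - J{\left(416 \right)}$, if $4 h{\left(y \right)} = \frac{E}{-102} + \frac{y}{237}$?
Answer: $- \frac{82028855}{474} - \frac{i \sqrt{3}}{68} \approx -1.7306 \cdot 10^{5} - 0.025471 i$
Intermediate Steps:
$E = 6 i \sqrt{3}$ ($E = \sqrt{-164 + 56} = \sqrt{-108} = 6 i \sqrt{3} \approx 10.392 i$)
$J{\left(t \right)} = t^{2}$
$h{\left(y \right)} = \frac{y}{948} - \frac{i \sqrt{3}}{68}$ ($h{\left(y \right)} = \frac{\frac{6 i \sqrt{3}}{-102} + \frac{y}{237}}{4} = \frac{6 i \sqrt{3} \left(- \frac{1}{102}\right) + y \frac{1}{237}}{4} = \frac{- \frac{i \sqrt{3}}{17} + \frac{y}{237}}{4} = \frac{\frac{y}{237} - \frac{i \sqrt{3}}{17}}{4} = \frac{y}{948} - \frac{i \sqrt{3}}{68}$)
$h{\left(-622 \right)} - J{\left(416 \right)} = \left(\frac{1}{948} \left(-622\right) - \frac{i \sqrt{3}}{68}\right) - 416^{2} = \left(- \frac{311}{474} - \frac{i \sqrt{3}}{68}\right) - 173056 = - \frac{82028855}{474} - \frac{i \sqrt{3}}{68}$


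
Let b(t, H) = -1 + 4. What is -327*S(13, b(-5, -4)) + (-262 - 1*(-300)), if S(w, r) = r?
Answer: -943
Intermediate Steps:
b(t, H) = 3
-327*S(13, b(-5, -4)) + (-262 - 1*(-300)) = -327*3 + (-262 - 1*(-300)) = -981 + (-262 + 300) = -981 + 38 = -943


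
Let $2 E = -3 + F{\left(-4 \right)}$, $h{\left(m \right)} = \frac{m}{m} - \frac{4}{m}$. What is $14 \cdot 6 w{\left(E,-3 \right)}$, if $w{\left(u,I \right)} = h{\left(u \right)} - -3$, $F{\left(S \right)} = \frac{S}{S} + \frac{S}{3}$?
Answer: $\frac{2688}{5} \approx 537.6$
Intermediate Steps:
$h{\left(m \right)} = 1 - \frac{4}{m}$
$F{\left(S \right)} = 1 + \frac{S}{3}$ ($F{\left(S \right)} = 1 + S \frac{1}{3} = 1 + \frac{S}{3}$)
$E = - \frac{5}{3}$ ($E = \frac{-3 + \left(1 + \frac{1}{3} \left(-4\right)\right)}{2} = \frac{-3 + \left(1 - \frac{4}{3}\right)}{2} = \frac{-3 - \frac{1}{3}}{2} = \frac{1}{2} \left(- \frac{10}{3}\right) = - \frac{5}{3} \approx -1.6667$)
$w{\left(u,I \right)} = 3 + \frac{-4 + u}{u}$ ($w{\left(u,I \right)} = \frac{-4 + u}{u} - -3 = \frac{-4 + u}{u} + 3 = 3 + \frac{-4 + u}{u}$)
$14 \cdot 6 w{\left(E,-3 \right)} = 14 \cdot 6 \left(4 - \frac{4}{- \frac{5}{3}}\right) = 84 \left(4 - - \frac{12}{5}\right) = 84 \left(4 + \frac{12}{5}\right) = 84 \cdot \frac{32}{5} = \frac{2688}{5}$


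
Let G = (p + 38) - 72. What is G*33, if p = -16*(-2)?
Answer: -66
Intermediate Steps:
p = 32
G = -2 (G = (32 + 38) - 72 = 70 - 72 = -2)
G*33 = -2*33 = -66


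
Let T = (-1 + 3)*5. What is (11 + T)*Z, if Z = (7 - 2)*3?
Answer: 315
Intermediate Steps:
Z = 15 (Z = 5*3 = 15)
T = 10 (T = 2*5 = 10)
(11 + T)*Z = (11 + 10)*15 = 21*15 = 315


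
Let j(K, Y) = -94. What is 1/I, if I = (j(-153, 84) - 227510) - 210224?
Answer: -1/437828 ≈ -2.2840e-6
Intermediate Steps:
I = -437828 (I = (-94 - 227510) - 210224 = -227604 - 210224 = -437828)
1/I = 1/(-437828) = -1/437828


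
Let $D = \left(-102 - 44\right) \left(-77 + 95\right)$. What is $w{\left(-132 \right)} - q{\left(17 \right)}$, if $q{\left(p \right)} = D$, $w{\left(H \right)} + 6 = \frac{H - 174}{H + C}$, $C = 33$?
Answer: $\frac{28876}{11} \approx 2625.1$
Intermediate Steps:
$w{\left(H \right)} = -6 + \frac{-174 + H}{33 + H}$ ($w{\left(H \right)} = -6 + \frac{H - 174}{H + 33} = -6 + \frac{-174 + H}{33 + H}$)
$D = -2628$ ($D = \left(-146\right) 18 = -2628$)
$q{\left(p \right)} = -2628$
$w{\left(-132 \right)} - q{\left(17 \right)} = \frac{-372 - -660}{33 - 132} - -2628 = \frac{-372 + 660}{-99} + 2628 = \left(- \frac{1}{99}\right) 288 + 2628 = - \frac{32}{11} + 2628 = \frac{28876}{11}$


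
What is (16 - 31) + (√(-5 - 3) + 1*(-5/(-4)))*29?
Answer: 85/4 + 58*I*√2 ≈ 21.25 + 82.024*I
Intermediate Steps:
(16 - 31) + (√(-5 - 3) + 1*(-5/(-4)))*29 = -15 + (√(-8) + 1*(-5*(-¼)))*29 = -15 + (2*I*√2 + 1*(5/4))*29 = -15 + (2*I*√2 + 5/4)*29 = -15 + (5/4 + 2*I*√2)*29 = -15 + (145/4 + 58*I*√2) = 85/4 + 58*I*√2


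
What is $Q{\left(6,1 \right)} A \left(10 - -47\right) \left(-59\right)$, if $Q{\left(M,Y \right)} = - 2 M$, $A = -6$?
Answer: $-242136$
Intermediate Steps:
$Q{\left(6,1 \right)} A \left(10 - -47\right) \left(-59\right) = \left(-2\right) 6 \left(-6\right) \left(10 - -47\right) \left(-59\right) = \left(-12\right) \left(-6\right) \left(10 + 47\right) \left(-59\right) = 72 \cdot 57 \left(-59\right) = 4104 \left(-59\right) = -242136$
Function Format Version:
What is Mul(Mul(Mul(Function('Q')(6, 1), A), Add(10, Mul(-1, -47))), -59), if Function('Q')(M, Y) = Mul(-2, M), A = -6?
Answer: -242136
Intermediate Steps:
Mul(Mul(Mul(Function('Q')(6, 1), A), Add(10, Mul(-1, -47))), -59) = Mul(Mul(Mul(Mul(-2, 6), -6), Add(10, Mul(-1, -47))), -59) = Mul(Mul(Mul(-12, -6), Add(10, 47)), -59) = Mul(Mul(72, 57), -59) = Mul(4104, -59) = -242136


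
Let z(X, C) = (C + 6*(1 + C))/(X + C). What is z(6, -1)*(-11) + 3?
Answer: 26/5 ≈ 5.2000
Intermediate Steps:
z(X, C) = (6 + 7*C)/(C + X) (z(X, C) = (C + (6 + 6*C))/(C + X) = (6 + 7*C)/(C + X))
z(6, -1)*(-11) + 3 = ((6 + 7*(-1))/(-1 + 6))*(-11) + 3 = ((6 - 7)/5)*(-11) + 3 = ((⅕)*(-1))*(-11) + 3 = -⅕*(-11) + 3 = 11/5 + 3 = 26/5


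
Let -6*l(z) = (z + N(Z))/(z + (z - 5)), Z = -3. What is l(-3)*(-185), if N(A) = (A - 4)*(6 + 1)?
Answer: 4810/33 ≈ 145.76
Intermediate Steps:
N(A) = -28 + 7*A (N(A) = (-4 + A)*7 = -28 + 7*A)
l(z) = -(-49 + z)/(6*(-5 + 2*z)) (l(z) = -(z + (-28 + 7*(-3)))/(6*(z + (z - 5))) = -(z + (-28 - 21))/(6*(z + (-5 + z))) = -(z - 49)/(6*(-5 + 2*z)) = -(-49 + z)/(6*(-5 + 2*z)))
l(-3)*(-185) = ((49 - 1*(-3))/(6*(-5 + 2*(-3))))*(-185) = ((49 + 3)/(6*(-5 - 6)))*(-185) = ((⅙)*52/(-11))*(-185) = ((⅙)*(-1/11)*52)*(-185) = -26/33*(-185) = 4810/33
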